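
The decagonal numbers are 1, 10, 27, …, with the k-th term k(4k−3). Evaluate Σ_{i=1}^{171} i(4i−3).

6681426

Σ i(4i−3) = 4Σi² − 3Σi over i = 1..171.
Σi = 14706 and Σi² = 1681386.
4·1681386 − 3·14706 = 6681426.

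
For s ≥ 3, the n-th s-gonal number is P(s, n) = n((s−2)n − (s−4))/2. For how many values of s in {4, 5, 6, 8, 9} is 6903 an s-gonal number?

s = 4: P(4, 83) = 6889 and P(4, 84) = 7056; 6903 is not s-gonal.
s = 5: P(5, 68) = 6902 and P(5, 69) = 7107; 6903 is not s-gonal.
s = 6: P(6, 59) = 6903. ✓
s = 8: P(8, 48) = 6816 and P(8, 49) = 7105; 6903 is not s-gonal.
s = 9: P(9, 44) = 6666 and P(9, 45) = 6975; 6903 is not s-gonal.
Hits: s ∈ {6} → 1.

1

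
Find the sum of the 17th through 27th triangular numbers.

Σ i(i+1)/2 = (Σi² + Σi) / 2 over i = 17..27.
Σi = 378 − 136 = 242 and Σi² = 6930 − 1496 = 5434.
(1·5434 + 1·242) / 2 = 5676/2 = 2838.

2838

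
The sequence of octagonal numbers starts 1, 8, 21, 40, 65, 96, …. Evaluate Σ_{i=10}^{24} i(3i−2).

13335

Σ i(3i−2) = 3Σi² − 2Σi over i = 10..24.
Σi = 300 − 45 = 255 and Σi² = 4900 − 285 = 4615.
3·4615 − 2·255 = 13335.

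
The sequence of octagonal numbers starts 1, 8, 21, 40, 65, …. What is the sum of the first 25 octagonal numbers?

Σ i(3i−2) = 3Σi² − 2Σi over i = 1..25.
Σi = 325 and Σi² = 5525.
3·5525 − 2·325 = 15925.

15925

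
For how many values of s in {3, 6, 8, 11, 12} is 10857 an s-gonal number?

1

s = 3: P(3, 146) = 10731 and P(3, 147) = 10878; 10857 is not s-gonal.
s = 6: P(6, 73) = 10585 and P(6, 74) = 10878; 10857 is not s-gonal.
s = 8: P(8, 60) = 10680 and P(8, 61) = 11041; 10857 is not s-gonal.
s = 11: P(11, 49) = 10633 and P(11, 50) = 11075; 10857 is not s-gonal.
s = 12: P(12, 47) = 10857. ✓
Hits: s ∈ {12} → 1.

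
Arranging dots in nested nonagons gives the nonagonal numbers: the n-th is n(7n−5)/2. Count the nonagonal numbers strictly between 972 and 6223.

25

The n-th nonagonal number is n(7n−5)/2.
Smallest index with value > 972: n = 18 (giving 1089).
Largest index with value < 6223: n = 42 (giving 6069).
Indices 18 through 42: 25 terms.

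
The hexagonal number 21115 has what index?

Set n(2n−1) = 21115, giving 2n² − n − 21115 = 0.
The discriminant is 1 + 8·21115 = 168921, and √168921 = 411.
So n = (1 + 411) / 4 = 412/4 = 103.

103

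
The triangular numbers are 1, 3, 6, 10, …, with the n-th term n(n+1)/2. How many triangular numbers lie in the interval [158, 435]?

12

The n-th triangular number is n(n+1)/2.
Smallest index with value ≥ 158: n = 18 (giving 171).
Largest index with value ≤ 435: n = 29 (giving 435).
Indices 18 through 29: 12 terms.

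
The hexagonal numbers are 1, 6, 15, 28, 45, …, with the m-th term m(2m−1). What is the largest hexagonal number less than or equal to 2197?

2145

Solve n(2n−1) ≤ 2197 for integer n.
n = 33 gives 2145 ≤ 2197, while n = 34 gives 2278 > 2197; so the answer is 2145.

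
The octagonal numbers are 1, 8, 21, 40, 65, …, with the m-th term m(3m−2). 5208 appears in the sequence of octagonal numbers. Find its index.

Set n(3n−2) = 5208, giving 3n² − 2n − 5208 = 0.
The discriminant is 4 + 12·5208 = 62500, and √62500 = 250.
So n = (2 + 250) / 6 = 252/6 = 42.
Check: 42·(3·42 − 2) = 5208. ✓

42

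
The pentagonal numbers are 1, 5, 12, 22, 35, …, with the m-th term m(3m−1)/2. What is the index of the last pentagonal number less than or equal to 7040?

Solve n(3n−1)/2 ≤ 7040 for integer n.
n = 68 gives 6902 ≤ 7040, while n = 69 gives 7107 > 7040; so the answer is index 68.

68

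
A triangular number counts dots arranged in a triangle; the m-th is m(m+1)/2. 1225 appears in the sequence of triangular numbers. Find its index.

Set n(n+1)/2 = 1225, giving n² + n − 2450 = 0.
The discriminant is 1 + 8·1225 = 9801, and √9801 = 99.
So n = (-1 + 99) / 2 = 98/2 = 49.
Check: 49·50/2 = 1225. ✓

49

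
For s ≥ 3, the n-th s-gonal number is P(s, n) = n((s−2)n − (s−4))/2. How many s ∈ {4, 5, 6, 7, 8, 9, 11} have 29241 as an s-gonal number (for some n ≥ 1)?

s = 4: P(4, 171) = 29241. ✓
s = 5: P(5, 139) = 28912 and P(5, 140) = 29330; 29241 is not s-gonal.
s = 6: P(6, 121) = 29161 and P(6, 122) = 29646; 29241 is not s-gonal.
s = 7: P(7, 108) = 28998 and P(7, 109) = 29539; 29241 is not s-gonal.
s = 8: P(8, 99) = 29205 and P(8, 100) = 29800; 29241 is not s-gonal.
s = 9: P(9, 91) = 28756 and P(9, 92) = 29394; 29241 is not s-gonal.
s = 11: P(11, 81) = 29241. ✓
Hits: s ∈ {4, 11} → 2.

2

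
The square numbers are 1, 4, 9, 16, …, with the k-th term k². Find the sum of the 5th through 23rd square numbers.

Σ_{i=5}^{23} i² = 4324 − 30 = 4294.

4294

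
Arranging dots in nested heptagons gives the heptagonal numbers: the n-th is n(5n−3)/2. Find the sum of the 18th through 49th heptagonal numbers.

94992

Σ i(5i−3)/2 = (5Σi² − 3Σi) / 2 over i = 18..49.
Σi = 1225 − 153 = 1072 and Σi² = 40425 − 1785 = 38640.
(5·38640 − 3·1072) / 2 = 189984/2 = 94992.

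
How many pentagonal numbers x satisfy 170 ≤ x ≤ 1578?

The n-th pentagonal number is n(3n−1)/2.
Smallest index with value ≥ 170: n = 11 (giving 176).
Largest index with value ≤ 1578: n = 32 (giving 1520).
Indices 11 through 32: 22 terms.

22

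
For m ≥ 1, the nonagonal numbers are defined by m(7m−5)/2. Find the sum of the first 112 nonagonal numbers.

1645280

Σ i(7i−5)/2 = (7Σi² − 5Σi) / 2 over i = 1..112.
Σi = 6328 and Σi² = 474600.
(7·474600 − 5·6328) / 2 = 3290560/2 = 1645280.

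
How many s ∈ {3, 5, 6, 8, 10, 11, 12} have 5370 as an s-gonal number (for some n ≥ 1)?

s = 3: P(3, 103) = 5356 and P(3, 104) = 5460; 5370 is not s-gonal.
s = 5: P(5, 60) = 5370. ✓
s = 6: P(6, 52) = 5356 and P(6, 53) = 5565; 5370 is not s-gonal.
s = 8: P(8, 42) = 5208 and P(8, 43) = 5461; 5370 is not s-gonal.
s = 10: P(10, 37) = 5365 and P(10, 38) = 5662; 5370 is not s-gonal.
s = 11: P(11, 34) = 5083 and P(11, 35) = 5390; 5370 is not s-gonal.
s = 12: P(12, 33) = 5313 and P(12, 34) = 5644; 5370 is not s-gonal.
Hits: s ∈ {5} → 1.

1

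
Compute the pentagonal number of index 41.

2501

The 41st pentagonal number is n(3n−1)/2 with n = 41.
41·(3·41 − 1)/2 = 41·122/2 = 41·61 = 2501.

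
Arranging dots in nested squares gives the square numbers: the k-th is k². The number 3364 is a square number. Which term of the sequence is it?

We need n² = 3364, so n = √3364 = 58.
Check: 58² = 3364. ✓

58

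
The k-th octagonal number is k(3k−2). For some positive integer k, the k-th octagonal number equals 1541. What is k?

Set n(3n−2) = 1541, giving 3n² − 2n − 1541 = 0.
The discriminant is 4 + 12·1541 = 18496, and √18496 = 136.
So n = (2 + 136) / 6 = 138/6 = 23.

23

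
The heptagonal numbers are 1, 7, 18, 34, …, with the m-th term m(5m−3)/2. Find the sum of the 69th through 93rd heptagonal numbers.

Σ i(5i−3)/2 = (5Σi² − 3Σi) / 2 over i = 69..93.
Σi = 4371 − 2346 = 2025 and Σi² = 272459 − 107134 = 165325.
(5·165325 − 3·2025) / 2 = 820550/2 = 410275.

410275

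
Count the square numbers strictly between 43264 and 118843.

136

The n-th square number is n².
Smallest index with value > 43264: n = 209 (giving 43681).
Largest index with value < 118843: n = 344 (giving 118336).
Indices 209 through 344: 136 terms.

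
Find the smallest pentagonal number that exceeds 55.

Solve n(3n−1)/2 > 55 for integer n.
The largest n with value ≤ 55 is 6 (since 51 ≤ 55 < 70), so the first above is n = 7, value 70.

70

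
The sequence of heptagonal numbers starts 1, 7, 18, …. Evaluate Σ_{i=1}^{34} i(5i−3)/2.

33320

Σ i(5i−3)/2 = (5Σi² − 3Σi) / 2 over i = 1..34.
Σi = 595 and Σi² = 13685.
(5·13685 − 3·595) / 2 = 66640/2 = 33320.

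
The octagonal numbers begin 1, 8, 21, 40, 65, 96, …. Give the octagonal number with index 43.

The 43rd octagonal number is n(3n−2) with n = 43.
43·(3·43 − 2) = 43·127 = 5461.

5461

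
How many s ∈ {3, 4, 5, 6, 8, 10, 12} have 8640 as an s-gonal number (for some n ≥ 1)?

1

s = 3: P(3, 130) = 8515 and P(3, 131) = 8646; 8640 is not s-gonal.
s = 4: P(4, 92) = 8464 and P(4, 93) = 8649; 8640 is not s-gonal.
s = 5: P(5, 76) = 8626 and P(5, 77) = 8855; 8640 is not s-gonal.
s = 6: P(6, 65) = 8385 and P(6, 66) = 8646; 8640 is not s-gonal.
s = 8: P(8, 54) = 8640. ✓
s = 10: P(10, 46) = 8326 and P(10, 47) = 8695; 8640 is not s-gonal.
s = 12: P(12, 41) = 8241 and P(12, 42) = 8652; 8640 is not s-gonal.
Hits: s ∈ {8} → 1.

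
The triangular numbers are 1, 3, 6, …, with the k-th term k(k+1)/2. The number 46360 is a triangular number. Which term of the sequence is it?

Set n(n+1)/2 = 46360, giving n² + n − 92720 = 0.
So n = (-1 + 609) / 2 = 608/2 = 304.
Check: 304·305/2 = 46360. ✓

304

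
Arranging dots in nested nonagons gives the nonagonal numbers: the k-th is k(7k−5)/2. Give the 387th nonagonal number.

387·(7·387 − 5)/2 = 387·2704/2 = 387·1352 = 523224.

523224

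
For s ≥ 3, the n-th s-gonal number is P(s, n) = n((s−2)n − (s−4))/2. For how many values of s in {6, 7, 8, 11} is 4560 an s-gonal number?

1

s = 6: P(6, 48) = 4560. ✓
s = 7: P(7, 43) = 4558 and P(7, 44) = 4774; 4560 is not s-gonal.
s = 8: P(8, 39) = 4485 and P(8, 40) = 4720; 4560 is not s-gonal.
s = 11: P(11, 32) = 4496 and P(11, 33) = 4785; 4560 is not s-gonal.
Hits: s ∈ {6} → 1.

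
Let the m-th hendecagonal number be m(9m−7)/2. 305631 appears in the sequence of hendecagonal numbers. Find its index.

Set n(9n−7)/2 = 305631, giving 9n² − 7n − 611262 = 0.
The discriminant is 49 + 72·305631 = 22005481, and √22005481 = 4691.
So n = (7 + 4691) / 18 = 4698/18 = 261.

261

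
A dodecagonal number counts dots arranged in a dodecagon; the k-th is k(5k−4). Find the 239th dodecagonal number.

284649

239·(5·239 − 4) = 239·1191 = 284649.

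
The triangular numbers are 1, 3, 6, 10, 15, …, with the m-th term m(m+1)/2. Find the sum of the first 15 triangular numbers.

680

Σ i(i+1)/2 = (Σi² + Σi) / 2 over i = 1..15.
Σi = 120 and Σi² = 1240.
(1·1240 + 1·120) / 2 = 1360/2 = 680.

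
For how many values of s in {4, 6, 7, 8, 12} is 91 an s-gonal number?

1

s = 4: P(4, 9) = 81 and P(4, 10) = 100; 91 is not s-gonal.
s = 6: P(6, 7) = 91. ✓
s = 7: P(7, 6) = 81 and P(7, 7) = 112; 91 is not s-gonal.
s = 8: P(8, 5) = 65 and P(8, 6) = 96; 91 is not s-gonal.
s = 12: P(12, 4) = 64 and P(12, 5) = 105; 91 is not s-gonal.
Hits: s ∈ {6} → 1.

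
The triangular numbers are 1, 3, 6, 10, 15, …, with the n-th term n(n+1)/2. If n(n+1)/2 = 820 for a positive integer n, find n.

40

Set n(n+1)/2 = 820, giving n² + n − 1640 = 0.
The discriminant is 1 + 8·820 = 6561, and √6561 = 81.
So n = (-1 + 81) / 2 = 80/2 = 40.
Check: 40·41/2 = 820. ✓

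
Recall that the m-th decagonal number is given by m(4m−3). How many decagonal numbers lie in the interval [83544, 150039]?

The n-th decagonal number is n(4n−3).
Smallest index with value ≥ 83544: n = 145 (giving 83665).
Largest index with value ≤ 150039: n = 194 (giving 149962).
Indices 145 through 194: 50 terms.

50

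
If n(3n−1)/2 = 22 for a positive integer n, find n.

4

Set n(3n−1)/2 = 22, giving 3n² − n − 44 = 0.
The discriminant is 1 + 24·22 = 529, and √529 = 23.
So n = (1 + 23) / 6 = 24/6 = 4.
Check: 4·(3·4 − 1)/2 = 22. ✓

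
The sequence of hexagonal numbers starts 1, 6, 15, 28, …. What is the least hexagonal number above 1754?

Solve n(2n−1) > 1754 for integer n.
The largest n with value ≤ 1754 is 29 (since 1653 ≤ 1754 < 1770), so the first above is n = 30, value 1770.

1770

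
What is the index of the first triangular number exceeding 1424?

53

Solve n(n+1)/2 > 1424 for integer n.
The largest n with value ≤ 1424 is 52 (since 1378 ≤ 1424 < 1431), so the first above is n = 53, value 1431.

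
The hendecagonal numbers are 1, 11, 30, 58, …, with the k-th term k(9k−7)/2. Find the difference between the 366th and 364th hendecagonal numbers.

366·(9·366 − 7)/2 = 601521 and 364·(9·364 − 7)/2 = 594958.
Difference: 601521 − 594958 = 6563.

6563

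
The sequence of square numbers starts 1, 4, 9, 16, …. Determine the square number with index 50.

2500

50² = 2500.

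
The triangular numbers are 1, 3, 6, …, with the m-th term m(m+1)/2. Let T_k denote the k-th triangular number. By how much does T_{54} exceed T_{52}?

54·55/2 = 1485 and 52·53/2 = 1378.
Difference: 1485 − 1378 = 107.

107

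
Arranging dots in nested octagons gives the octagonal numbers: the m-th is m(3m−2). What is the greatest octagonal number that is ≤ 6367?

6256

Solve n(3n−2) ≤ 6367 for integer n.
n = 46 gives 6256 ≤ 6367, while n = 47 gives 6533 > 6367; so the answer is 6256.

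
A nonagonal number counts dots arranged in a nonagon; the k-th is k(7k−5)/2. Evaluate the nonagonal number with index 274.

The 274th nonagonal number is n(7n−5)/2 with n = 274.
274·(7·274 − 5)/2 = 274·1913/2 = 262081.

262081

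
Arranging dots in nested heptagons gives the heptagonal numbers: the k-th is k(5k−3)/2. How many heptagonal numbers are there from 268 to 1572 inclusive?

The n-th heptagonal number is n(5n−3)/2.
Smallest index with value ≥ 268: n = 11 (giving 286).
Largest index with value ≤ 1572: n = 25 (giving 1525).
Indices 11 through 25: 15 terms.

15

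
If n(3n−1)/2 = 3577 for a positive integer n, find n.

49

Set n(3n−1)/2 = 3577, giving 3n² − n − 7154 = 0.
The discriminant is 1 + 24·3577 = 85849, and √85849 = 293.
So n = (1 + 293) / 6 = 294/6 = 49.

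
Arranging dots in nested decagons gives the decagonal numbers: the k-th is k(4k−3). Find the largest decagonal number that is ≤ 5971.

5967

Solve n(4n−3) ≤ 5971 for integer n.
n = 39 gives 5967 ≤ 5971, while n = 40 gives 6280 > 5971; so the answer is 5967.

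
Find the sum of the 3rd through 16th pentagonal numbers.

Σ i(3i−1)/2 = (3Σi² − Σi) / 2 over i = 3..16.
Σi = 136 − 3 = 133 and Σi² = 1496 − 5 = 1491.
(3·1491 − 1·133) / 2 = 4340/2 = 2170.

2170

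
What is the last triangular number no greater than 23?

21

Solve n(n+1)/2 ≤ 23 for integer n.
n = 6 gives 21 ≤ 23, while n = 7 gives 28 > 23; so the answer is 21.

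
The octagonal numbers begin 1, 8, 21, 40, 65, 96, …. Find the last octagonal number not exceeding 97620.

Solve n(3n−2) ≤ 97620 for integer n.
n = 180 gives 96840 ≤ 97620, while n = 181 gives 97921 > 97620; so the answer is 96840.

96840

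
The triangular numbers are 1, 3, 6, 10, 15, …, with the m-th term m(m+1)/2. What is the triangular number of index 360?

360·361/2 = 129960/2 = 64980.

64980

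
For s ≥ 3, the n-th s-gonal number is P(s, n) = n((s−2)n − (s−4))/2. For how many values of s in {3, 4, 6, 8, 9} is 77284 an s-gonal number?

1

s = 3: P(3, 392) = 77028 and P(3, 393) = 77421; 77284 is not s-gonal.
s = 4: P(4, 278) = 77284. ✓
s = 6: P(6, 196) = 76636 and P(6, 197) = 77421; 77284 is not s-gonal.
s = 8: P(8, 160) = 76480 and P(8, 161) = 77441; 77284 is not s-gonal.
s = 9: P(9, 148) = 76294 and P(9, 149) = 77331; 77284 is not s-gonal.
Hits: s ∈ {4} → 1.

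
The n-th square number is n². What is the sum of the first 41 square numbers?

Σ_{i=1}^{41} i² = 41·42·83/6 = 23821.

23821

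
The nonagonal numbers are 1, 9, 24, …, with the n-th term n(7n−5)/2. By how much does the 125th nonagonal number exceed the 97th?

21686

125·(7·125 − 5)/2 = 54375 and 97·(7·97 − 5)/2 = 32689.
Difference: 54375 − 32689 = 21686.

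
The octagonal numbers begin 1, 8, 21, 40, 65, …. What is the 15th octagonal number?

645

The 15th octagonal number is n(3n−2) with n = 15.
15·(3·15 − 2) = 15·43 = 645.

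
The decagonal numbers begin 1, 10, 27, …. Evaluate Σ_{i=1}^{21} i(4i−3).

Σ i(4i−3) = 4Σi² − 3Σi over i = 1..21.
Σi = 231 and Σi² = 3311.
4·3311 − 3·231 = 12551.

12551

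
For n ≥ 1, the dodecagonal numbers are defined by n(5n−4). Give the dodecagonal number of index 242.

The 242nd dodecagonal number is n(5n−4) with n = 242.
242·(5·242 − 4) = 242·1206 = 291852.

291852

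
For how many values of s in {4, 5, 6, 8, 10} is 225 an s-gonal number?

s = 4: P(4, 15) = 225. ✓
s = 5: P(5, 12) = 210 and P(5, 13) = 247; 225 is not s-gonal.
s = 6: P(6, 10) = 190 and P(6, 11) = 231; 225 is not s-gonal.
s = 8: P(8, 9) = 225. ✓
s = 10: P(10, 7) = 175 and P(10, 8) = 232; 225 is not s-gonal.
Hits: s ∈ {4, 8} → 2.

2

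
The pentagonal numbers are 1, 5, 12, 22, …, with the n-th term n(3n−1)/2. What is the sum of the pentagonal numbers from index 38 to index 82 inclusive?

Σ i(3i−1)/2 = (3Σi² − Σi) / 2 over i = 38..82.
Σi = 3403 − 703 = 2700 and Σi² = 187165 − 17575 = 169590.
(3·169590 − 1·2700) / 2 = 506070/2 = 253035.

253035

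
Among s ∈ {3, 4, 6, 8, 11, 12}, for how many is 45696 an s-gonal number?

1

s = 3: P(3, 301) = 45451 and P(3, 302) = 45753; 45696 is not s-gonal.
s = 4: P(4, 213) = 45369 and P(4, 214) = 45796; 45696 is not s-gonal.
s = 6: P(6, 151) = 45451 and P(6, 152) = 46056; 45696 is not s-gonal.
s = 8: P(8, 123) = 45141 and P(8, 124) = 45880; 45696 is not s-gonal.
s = 11: P(11, 101) = 45551 and P(11, 102) = 46461; 45696 is not s-gonal.
s = 12: P(12, 96) = 45696. ✓
Hits: s ∈ {12} → 1.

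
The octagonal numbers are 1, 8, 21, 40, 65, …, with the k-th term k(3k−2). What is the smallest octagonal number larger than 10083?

Solve n(3n−2) > 10083 for integer n.
The largest n with value ≤ 10083 is 58 (since 9976 ≤ 10083 < 10325), so the first above is n = 59, value 10325.

10325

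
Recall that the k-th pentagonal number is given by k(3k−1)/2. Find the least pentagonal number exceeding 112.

117

Solve n(3n−1)/2 > 112 for integer n.
The largest n with value ≤ 112 is 8 (since 92 ≤ 112 < 117), so the first above is n = 9, value 117.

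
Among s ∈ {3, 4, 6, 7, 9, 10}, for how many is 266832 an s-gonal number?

1

s = 3: P(3, 730) = 266815 and P(3, 731) = 267546; 266832 is not s-gonal.
s = 4: P(4, 516) = 266256 and P(4, 517) = 267289; 266832 is not s-gonal.
s = 6: P(6, 365) = 266085 and P(6, 366) = 267546; 266832 is not s-gonal.
s = 7: P(7, 327) = 266832. ✓
s = 9: P(9, 276) = 265926 and P(9, 277) = 267859; 266832 is not s-gonal.
s = 10: P(10, 258) = 265482 and P(10, 259) = 267547; 266832 is not s-gonal.
Hits: s ∈ {7} → 1.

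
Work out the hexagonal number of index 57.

6441

The 57th hexagonal number is n(2n−1) with n = 57.
57·(2·57 − 1) = 57·113 = 6441.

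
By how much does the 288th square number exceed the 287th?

n² − (n−1)² = 2n − 1, so 288² − 287² = 2·288 − 1 = 575.

575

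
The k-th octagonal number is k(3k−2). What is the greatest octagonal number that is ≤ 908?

833

Solve n(3n−2) ≤ 908 for integer n.
n = 17 gives 833 ≤ 908, while n = 18 gives 936 > 908; so the answer is 833.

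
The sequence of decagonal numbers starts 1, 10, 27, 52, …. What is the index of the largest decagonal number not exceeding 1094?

16

Solve n(4n−3) ≤ 1094 for integer n.
n = 16 gives 976 ≤ 1094, while n = 17 gives 1105 > 1094; so the answer is index 16.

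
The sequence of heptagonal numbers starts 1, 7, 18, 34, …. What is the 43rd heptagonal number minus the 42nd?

Consecutive heptagonal numbers differ by 5n − 4: here 5·43 − 4 = 211.

211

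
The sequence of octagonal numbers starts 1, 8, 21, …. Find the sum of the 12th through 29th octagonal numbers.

Σ i(3i−2) = 3Σi² − 2Σi over i = 12..29.
Σi = 435 − 66 = 369 and Σi² = 8555 − 506 = 8049.
3·8049 − 2·369 = 23409.

23409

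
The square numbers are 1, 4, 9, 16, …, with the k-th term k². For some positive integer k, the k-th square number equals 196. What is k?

We need n² = 196, so n = √196 = 14.

14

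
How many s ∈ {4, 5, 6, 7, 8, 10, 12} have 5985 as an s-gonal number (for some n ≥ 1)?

2

s = 4: P(4, 77) = 5929 and P(4, 78) = 6084; 5985 is not s-gonal.
s = 5: P(5, 63) = 5922 and P(5, 64) = 6112; 5985 is not s-gonal.
s = 6: P(6, 54) = 5778 and P(6, 55) = 5995; 5985 is not s-gonal.
s = 7: P(7, 49) = 5929 and P(7, 50) = 6175; 5985 is not s-gonal.
s = 8: P(8, 45) = 5985. ✓
s = 10: P(10, 39) = 5967 and P(10, 40) = 6280; 5985 is not s-gonal.
s = 12: P(12, 35) = 5985. ✓
Hits: s ∈ {8, 12} → 2.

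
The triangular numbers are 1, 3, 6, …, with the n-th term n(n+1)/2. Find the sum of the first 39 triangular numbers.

Σ i(i+1)/2 = (Σi² + Σi) / 2 over i = 1..39.
Σi = 780 and Σi² = 20540.
(1·20540 + 1·780) / 2 = 21320/2 = 10660.

10660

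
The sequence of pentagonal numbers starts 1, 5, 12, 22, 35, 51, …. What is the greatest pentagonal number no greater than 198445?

Solve n(3n−1)/2 ≤ 198445 for integer n.
n = 363 gives 197472 ≤ 198445, while n = 364 gives 198562 > 198445; so the answer is 197472.

197472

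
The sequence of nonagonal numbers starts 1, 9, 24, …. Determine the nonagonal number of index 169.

169·(7·169 − 5)/2 = 169·1178/2 = 169·589 = 99541.

99541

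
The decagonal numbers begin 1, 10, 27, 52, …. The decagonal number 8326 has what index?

46

Set n(4n−3) = 8326, giving 4n² − 3n − 8326 = 0.
The discriminant is 9 + 16·8326 = 133225, and √133225 = 365.
So n = (3 + 365) / 8 = 368/8 = 46.
Check: 46·(4·46 − 3) = 8326. ✓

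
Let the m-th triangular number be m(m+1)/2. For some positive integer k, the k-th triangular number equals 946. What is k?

43

Set n(n+1)/2 = 946, giving n² + n − 1892 = 0.
The discriminant is 1 + 8·946 = 7569, and √7569 = 87.
So n = (-1 + 87) / 2 = 86/2 = 43.
Check: 43·44/2 = 946. ✓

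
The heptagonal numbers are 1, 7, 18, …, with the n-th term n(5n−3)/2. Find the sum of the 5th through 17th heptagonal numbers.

Σ i(5i−3)/2 = (5Σi² − 3Σi) / 2 over i = 5..17.
Σi = 153 − 10 = 143 and Σi² = 1785 − 30 = 1755.
(5·1755 − 3·143) / 2 = 8346/2 = 4173.

4173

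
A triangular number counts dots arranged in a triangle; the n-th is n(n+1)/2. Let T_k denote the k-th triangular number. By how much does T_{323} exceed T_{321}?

323·324/2 = 52326 and 321·322/2 = 51681.
Difference: 52326 − 51681 = 645.

645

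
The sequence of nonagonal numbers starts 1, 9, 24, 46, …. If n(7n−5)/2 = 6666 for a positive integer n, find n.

Set n(7n−5)/2 = 6666, giving 7n² − 5n − 13332 = 0.
The discriminant is 25 + 56·6666 = 373321, and √373321 = 611.
So n = (5 + 611) / 14 = 616/14 = 44.
Check: 44·(7·44 − 5)/2 = 6666. ✓

44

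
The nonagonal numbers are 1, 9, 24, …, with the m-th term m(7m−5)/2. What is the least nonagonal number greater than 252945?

254475

Solve n(7n−5)/2 > 252945 for integer n.
The largest n with value ≤ 252945 is 269 (since 252591 ≤ 252945 < 254475), so the first above is n = 270, value 254475.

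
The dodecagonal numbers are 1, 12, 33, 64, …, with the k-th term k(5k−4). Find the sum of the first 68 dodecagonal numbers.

526286

Σ i(5i−4) = 5Σi² − 4Σi over i = 1..68.
Σi = 2346 and Σi² = 107134.
5·107134 − 4·2346 = 526286.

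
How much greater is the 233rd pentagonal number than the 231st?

1391

233·(3·233 − 1)/2 = 81317 and 231·(3·231 − 1)/2 = 79926.
Difference: 81317 − 79926 = 1391.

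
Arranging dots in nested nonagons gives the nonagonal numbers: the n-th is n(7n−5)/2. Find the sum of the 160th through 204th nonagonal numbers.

5223120

Σ i(7i−5)/2 = (7Σi² − 5Σi) / 2 over i = 160..204.
Σi = 20910 − 12720 = 8190 and Σi² = 2850730 − 1352560 = 1498170.
(7·1498170 − 5·8190) / 2 = 10446240/2 = 5223120.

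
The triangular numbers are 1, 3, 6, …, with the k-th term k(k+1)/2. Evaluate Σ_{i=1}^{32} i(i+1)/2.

Σ i(i+1)/2 = (Σi² + Σi) / 2 over i = 1..32.
Σi = 528 and Σi² = 11440.
(1·11440 + 1·528) / 2 = 11968/2 = 5984.

5984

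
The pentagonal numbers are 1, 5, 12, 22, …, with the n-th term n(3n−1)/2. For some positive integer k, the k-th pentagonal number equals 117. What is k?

9

Set n(3n−1)/2 = 117, giving 3n² − n − 234 = 0.
The discriminant is 1 + 24·117 = 2809, and √2809 = 53.
So n = (1 + 53) / 6 = 54/6 = 9.
Check: 9·(3·9 − 1)/2 = 117. ✓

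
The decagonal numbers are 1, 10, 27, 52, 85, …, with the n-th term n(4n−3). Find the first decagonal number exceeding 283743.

Solve n(4n−3) > 283743 for integer n.
The largest n with value ≤ 283743 is 266 (since 282226 ≤ 283743 < 284355), so the first above is n = 267, value 284355.

284355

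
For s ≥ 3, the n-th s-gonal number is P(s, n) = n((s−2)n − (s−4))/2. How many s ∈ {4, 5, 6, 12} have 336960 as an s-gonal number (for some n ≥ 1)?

1

s = 4: P(4, 580) = 336400 and P(4, 581) = 337561; 336960 is not s-gonal.
s = 5: P(5, 474) = 336777 and P(5, 475) = 338200; 336960 is not s-gonal.
s = 6: P(6, 410) = 335790 and P(6, 411) = 337431; 336960 is not s-gonal.
s = 12: P(12, 260) = 336960. ✓
Hits: s ∈ {12} → 1.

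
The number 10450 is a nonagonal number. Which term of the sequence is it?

55

Set n(7n−5)/2 = 10450, giving 7n² − 5n − 20900 = 0.
The discriminant is 25 + 56·10450 = 585225, and √585225 = 765.
So n = (5 + 765) / 14 = 770/14 = 55.
Check: 55·(7·55 − 5)/2 = 10450. ✓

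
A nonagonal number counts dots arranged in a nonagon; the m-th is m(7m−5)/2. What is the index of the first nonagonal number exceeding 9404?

Solve n(7n−5)/2 > 9404 for integer n.
The largest n with value ≤ 9404 is 52 (since 9334 ≤ 9404 < 9699), so the first above is n = 53, value 9699.

53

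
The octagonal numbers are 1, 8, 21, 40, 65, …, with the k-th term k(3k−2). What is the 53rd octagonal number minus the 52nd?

313

Consecutive octagonal numbers differ by 6n − 5: here 6·53 − 5 = 313.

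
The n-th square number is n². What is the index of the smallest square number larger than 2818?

54

Solve n² > 2818 for integer n.
The largest n with value ≤ 2818 is 53 (since 2809 ≤ 2818 < 2916), so the first above is n = 54, value 2916.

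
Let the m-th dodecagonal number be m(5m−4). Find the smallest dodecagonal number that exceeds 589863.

Solve n(5n−4) > 589863 for integer n.
The largest n with value ≤ 589863 is 343 (since 586873 ≤ 589863 < 590304), so the first above is n = 344, value 590304.

590304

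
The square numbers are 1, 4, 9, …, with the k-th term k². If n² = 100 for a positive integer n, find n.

We need n² = 100, so n = √100 = 10.
Check: 10² = 100. ✓

10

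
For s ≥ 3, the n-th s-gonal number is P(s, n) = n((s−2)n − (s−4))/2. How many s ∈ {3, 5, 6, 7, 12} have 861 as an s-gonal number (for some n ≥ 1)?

2

s = 3: P(3, 41) = 861. ✓
s = 5: P(5, 24) = 852 and P(5, 25) = 925; 861 is not s-gonal.
s = 6: P(6, 21) = 861. ✓
s = 7: P(7, 18) = 783 and P(7, 19) = 874; 861 is not s-gonal.
s = 12: P(12, 13) = 793 and P(12, 14) = 924; 861 is not s-gonal.
Hits: s ∈ {3, 6} → 2.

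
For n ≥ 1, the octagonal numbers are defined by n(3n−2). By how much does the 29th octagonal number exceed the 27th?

29·(3·29 − 2) = 2465 and 27·(3·27 − 2) = 2133.
Difference: 2465 − 2133 = 332.

332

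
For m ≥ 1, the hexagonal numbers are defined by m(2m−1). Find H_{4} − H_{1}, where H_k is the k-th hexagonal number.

27

4·(2·4 − 1) = 28 and 1·(2·1 − 1) = 1.
Difference: 28 − 1 = 27.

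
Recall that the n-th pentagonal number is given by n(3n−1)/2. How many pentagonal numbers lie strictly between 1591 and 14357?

The n-th pentagonal number is n(3n−1)/2.
Smallest index with value > 1591: n = 33 (giving 1617).
Largest index with value < 14357: n = 97 (giving 14065).
Indices 33 through 97: 65 terms.

65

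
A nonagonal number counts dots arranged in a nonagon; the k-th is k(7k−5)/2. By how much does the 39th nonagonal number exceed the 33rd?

39·(7·39 − 5)/2 = 5226 and 33·(7·33 − 5)/2 = 3729.
Difference: 5226 − 3729 = 1497.

1497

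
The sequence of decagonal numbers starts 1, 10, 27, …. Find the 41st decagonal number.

The 41st decagonal number is n(4n−3) with n = 41.
41·(4·41 − 3) = 41·161 = 6601.

6601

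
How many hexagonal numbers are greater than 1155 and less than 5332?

The n-th hexagonal number is n(2n−1).
Smallest index with value > 1155: n = 25 (giving 1225).
Largest index with value < 5332: n = 51 (giving 5151).
Indices 25 through 51: 27 terms.

27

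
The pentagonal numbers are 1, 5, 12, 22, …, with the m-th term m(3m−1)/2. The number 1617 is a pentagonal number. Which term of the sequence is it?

33

Set n(3n−1)/2 = 1617, giving 3n² − n − 3234 = 0.
So n = (1 + 197) / 6 = 198/6 = 33.
Check: 33·(3·33 − 1)/2 = 1617. ✓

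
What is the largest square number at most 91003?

90601

Solve n² ≤ 91003 for integer n.
n = 301 gives 90601 ≤ 91003, while n = 302 gives 91204 > 91003; so the answer is 90601.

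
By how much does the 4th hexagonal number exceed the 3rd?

Consecutive hexagonal numbers differ by 4n − 3: here 4·4 − 3 = 13.

13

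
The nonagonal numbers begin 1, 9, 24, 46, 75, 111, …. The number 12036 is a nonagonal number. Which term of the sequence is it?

59

Set n(7n−5)/2 = 12036, giving 7n² − 5n − 24072 = 0.
The discriminant is 25 + 56·12036 = 674041, and √674041 = 821.
So n = (5 + 821) / 14 = 826/14 = 59.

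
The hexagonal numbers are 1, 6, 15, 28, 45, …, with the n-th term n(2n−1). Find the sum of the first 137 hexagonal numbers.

Σ i(2i−1) = 2Σi² − Σi over i = 1..137.
Σi = 9453 and Σi² = 866525.
2·866525 − 1·9453 = 1723597.

1723597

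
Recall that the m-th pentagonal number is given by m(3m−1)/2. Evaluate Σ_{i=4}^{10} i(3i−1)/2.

Σ i(3i−1)/2 = (3Σi² − Σi) / 2 over i = 4..10.
Σi = 55 − 6 = 49 and Σi² = 385 − 14 = 371.
(3·371 − 1·49) / 2 = 1064/2 = 532.

532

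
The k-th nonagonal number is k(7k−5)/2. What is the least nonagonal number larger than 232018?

Solve n(7n−5)/2 > 232018 for integer n.
The largest n with value ≤ 232018 is 257 (since 230529 ≤ 232018 < 232329), so the first above is n = 258, value 232329.

232329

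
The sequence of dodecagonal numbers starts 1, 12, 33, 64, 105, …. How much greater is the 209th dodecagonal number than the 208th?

Consecutive dodecagonal numbers differ by 10n − 9: here 10·209 − 9 = 2081.

2081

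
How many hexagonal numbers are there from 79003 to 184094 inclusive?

The n-th hexagonal number is n(2n−1).
Smallest index with value ≥ 79003: n = 199 (giving 79003).
Largest index with value ≤ 184094: n = 303 (giving 183315).
Indices 199 through 303: 105 terms.

105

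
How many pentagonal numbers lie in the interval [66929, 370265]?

The n-th pentagonal number is n(3n−1)/2.
Smallest index with value ≥ 66929: n = 212 (giving 67310).
Largest index with value ≤ 370265: n = 497 (giving 370265).
Indices 212 through 497: 286 terms.

286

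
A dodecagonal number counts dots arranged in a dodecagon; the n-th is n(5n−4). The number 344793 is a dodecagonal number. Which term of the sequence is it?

263

Set n(5n−4) = 344793, giving 5n² − 4n − 344793 = 0.
The discriminant is 16 + 20·344793 = 6895876, and √6895876 = 2626.
So n = (4 + 2626) / 10 = 2630/10 = 263.
Check: 263·(5·263 − 4) = 344793. ✓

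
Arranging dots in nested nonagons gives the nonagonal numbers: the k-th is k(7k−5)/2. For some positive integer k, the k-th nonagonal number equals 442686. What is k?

Set n(7n−5)/2 = 442686, giving 7n² − 5n − 885372 = 0.
The discriminant is 25 + 56·442686 = 24790441, and √24790441 = 4979.
So n = (5 + 4979) / 14 = 4984/14 = 356.
Check: 356·(7·356 − 5)/2 = 442686. ✓

356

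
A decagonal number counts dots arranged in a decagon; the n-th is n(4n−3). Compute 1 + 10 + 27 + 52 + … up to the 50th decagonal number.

Σ i(4i−3) = 4Σi² − 3Σi over i = 1..50.
Σi = 1275 and Σi² = 42925.
4·42925 − 3·1275 = 167875.

167875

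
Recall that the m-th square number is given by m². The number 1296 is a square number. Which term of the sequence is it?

36

We need n² = 1296, so n = √1296 = 36.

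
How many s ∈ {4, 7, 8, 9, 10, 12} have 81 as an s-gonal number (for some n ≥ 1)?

2

s = 4: P(4, 9) = 81. ✓
s = 7: P(7, 6) = 81. ✓
s = 8: P(8, 5) = 65 and P(8, 6) = 96; 81 is not s-gonal.
s = 9: P(9, 5) = 75 and P(9, 6) = 111; 81 is not s-gonal.
s = 10: P(10, 4) = 52 and P(10, 5) = 85; 81 is not s-gonal.
s = 12: P(12, 4) = 64 and P(12, 5) = 105; 81 is not s-gonal.
Hits: s ∈ {4, 7} → 2.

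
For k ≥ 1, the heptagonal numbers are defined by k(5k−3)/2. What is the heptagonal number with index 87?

18792

87·(5·87 − 3)/2 = 87·432/2 = 87·216 = 18792.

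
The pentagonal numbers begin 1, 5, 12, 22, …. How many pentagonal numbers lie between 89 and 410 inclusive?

9

The n-th pentagonal number is n(3n−1)/2.
Smallest index with value ≥ 89: n = 8 (giving 92).
Largest index with value ≤ 410: n = 16 (giving 376).
Indices 8 through 16: 9 terms.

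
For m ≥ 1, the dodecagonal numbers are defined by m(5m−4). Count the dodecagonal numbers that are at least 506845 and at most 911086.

The n-th dodecagonal number is n(5n−4).
Smallest index with value ≥ 506845: n = 319 (giving 507529).
Largest index with value ≤ 911086: n = 427 (giving 909937).
Indices 319 through 427: 109 terms.

109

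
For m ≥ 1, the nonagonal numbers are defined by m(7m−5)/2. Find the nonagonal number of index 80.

22200

The 80th nonagonal number is n(7n−5)/2 with n = 80.
80·(7·80 − 5)/2 = 80·555/2 = 22200.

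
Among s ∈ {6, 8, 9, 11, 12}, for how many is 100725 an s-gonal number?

s = 6: P(6, 224) = 100128 and P(6, 225) = 101025; 100725 is not s-gonal.
s = 8: P(8, 183) = 100101 and P(8, 184) = 101200; 100725 is not s-gonal.
s = 9: P(9, 170) = 100725. ✓
s = 11: P(11, 150) = 100725. ✓
s = 12: P(12, 142) = 100252 and P(12, 143) = 101673; 100725 is not s-gonal.
Hits: s ∈ {9, 11} → 2.

2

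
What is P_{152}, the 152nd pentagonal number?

The 152nd pentagonal number is n(3n−1)/2 with n = 152.
152·(3·152 − 1)/2 = 152·455/2 = 34580.

34580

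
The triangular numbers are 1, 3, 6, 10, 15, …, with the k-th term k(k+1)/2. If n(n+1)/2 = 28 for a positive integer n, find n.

Set n(n+1)/2 = 28, giving n² + n − 56 = 0.
The discriminant is 1 + 8·28 = 225, and √225 = 15.
So n = (-1 + 15) / 2 = 14/2 = 7.

7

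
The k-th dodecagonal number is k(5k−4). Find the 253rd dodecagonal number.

The 253rd dodecagonal number is n(5n−4) with n = 253.
253·(5·253 − 4) = 253·1261 = 319033.

319033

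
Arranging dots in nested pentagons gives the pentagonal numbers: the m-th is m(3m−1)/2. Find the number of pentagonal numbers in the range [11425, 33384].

62

The n-th pentagonal number is n(3n−1)/2.
Smallest index with value ≥ 11425: n = 88 (giving 11572).
Largest index with value ≤ 33384: n = 149 (giving 33227).
Indices 88 through 149: 62 terms.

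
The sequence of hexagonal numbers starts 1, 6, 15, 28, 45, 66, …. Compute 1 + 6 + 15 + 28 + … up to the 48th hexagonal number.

74872

Σ i(2i−1) = 2Σi² − Σi over i = 1..48.
Σi = 1176 and Σi² = 38024.
2·38024 − 1·1176 = 74872.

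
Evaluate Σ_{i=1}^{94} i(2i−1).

558125

Σ i(2i−1) = 2Σi² − Σi over i = 1..94.
Σi = 4465 and Σi² = 281295.
2·281295 − 1·4465 = 558125.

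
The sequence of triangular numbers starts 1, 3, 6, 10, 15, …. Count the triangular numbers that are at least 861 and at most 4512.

The n-th triangular number is n(n+1)/2.
Smallest index with value ≥ 861: n = 41 (giving 861).
Largest index with value ≤ 4512: n = 94 (giving 4465).
Indices 41 through 94: 54 terms.

54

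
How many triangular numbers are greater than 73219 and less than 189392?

The n-th triangular number is n(n+1)/2.
Smallest index with value > 73219: n = 383 (giving 73536).
Largest index with value < 189392: n = 614 (giving 188805).
Indices 383 through 614: 232 terms.

232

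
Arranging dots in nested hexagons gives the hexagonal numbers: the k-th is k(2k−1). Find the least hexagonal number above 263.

276

Solve n(2n−1) > 263 for integer n.
The largest n with value ≤ 263 is 11 (since 231 ≤ 263 < 276), so the first above is n = 12, value 276.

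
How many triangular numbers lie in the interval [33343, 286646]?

499

The n-th triangular number is n(n+1)/2.
Smallest index with value ≥ 33343: n = 258 (giving 33411).
Largest index with value ≤ 286646: n = 756 (giving 286146).
Indices 258 through 756: 499 terms.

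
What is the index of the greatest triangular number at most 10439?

Solve n(n+1)/2 ≤ 10439 for integer n.
n = 143 gives 10296 ≤ 10439, while n = 144 gives 10440 > 10439; so the answer is index 143.

143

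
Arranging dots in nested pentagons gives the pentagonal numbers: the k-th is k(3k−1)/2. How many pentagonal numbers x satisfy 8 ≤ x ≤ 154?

The n-th pentagonal number is n(3n−1)/2.
Smallest index with value ≥ 8: n = 3 (giving 12).
Largest index with value ≤ 154: n = 10 (giving 145).
Indices 3 through 10: 8 terms.

8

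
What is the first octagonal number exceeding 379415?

Solve n(3n−2) > 379415 for integer n.
The largest n with value ≤ 379415 is 355 (since 377365 ≤ 379415 < 379496), so the first above is n = 356, value 379496.

379496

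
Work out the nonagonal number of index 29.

2871

29·(7·29 − 5)/2 = 29·198/2 = 29·99 = 2871.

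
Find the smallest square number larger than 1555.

Solve n² > 1555 for integer n.
The largest n with value ≤ 1555 is 39 (since 1521 ≤ 1555 < 1600), so the first above is n = 40, value 1600.

1600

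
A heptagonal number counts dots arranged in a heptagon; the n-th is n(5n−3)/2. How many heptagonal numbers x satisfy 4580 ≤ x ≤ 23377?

The n-th heptagonal number is n(5n−3)/2.
Smallest index with value ≥ 4580: n = 44 (giving 4774).
Largest index with value ≤ 23377: n = 97 (giving 23377).
Indices 44 through 97: 54 terms.

54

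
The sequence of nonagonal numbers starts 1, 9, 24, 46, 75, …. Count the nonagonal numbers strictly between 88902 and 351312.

The n-th nonagonal number is n(7n−5)/2.
Smallest index with value > 88902: n = 160 (giving 89200).
Largest index with value < 351312: n = 317 (giving 350919).
Indices 160 through 317: 158 terms.

158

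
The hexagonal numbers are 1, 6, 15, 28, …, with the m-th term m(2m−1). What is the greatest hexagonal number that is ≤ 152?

120

Solve n(2n−1) ≤ 152 for integer n.
n = 8 gives 120 ≤ 152, while n = 9 gives 153 > 152; so the answer is 120.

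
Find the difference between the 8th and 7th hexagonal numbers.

29

Consecutive hexagonal numbers differ by 4n − 3: here 4·8 − 3 = 29.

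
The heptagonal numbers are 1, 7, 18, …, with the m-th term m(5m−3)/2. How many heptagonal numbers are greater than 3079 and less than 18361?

The n-th heptagonal number is n(5n−3)/2.
Smallest index with value > 3079: n = 36 (giving 3186).
Largest index with value < 18361: n = 85 (giving 17935).
Indices 36 through 85: 50 terms.

50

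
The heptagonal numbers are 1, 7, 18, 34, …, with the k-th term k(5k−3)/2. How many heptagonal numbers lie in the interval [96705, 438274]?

223

The n-th heptagonal number is n(5n−3)/2.
Smallest index with value ≥ 96705: n = 197 (giving 96727).
Largest index with value ≤ 438274: n = 419 (giving 438274).
Indices 197 through 419: 223 terms.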